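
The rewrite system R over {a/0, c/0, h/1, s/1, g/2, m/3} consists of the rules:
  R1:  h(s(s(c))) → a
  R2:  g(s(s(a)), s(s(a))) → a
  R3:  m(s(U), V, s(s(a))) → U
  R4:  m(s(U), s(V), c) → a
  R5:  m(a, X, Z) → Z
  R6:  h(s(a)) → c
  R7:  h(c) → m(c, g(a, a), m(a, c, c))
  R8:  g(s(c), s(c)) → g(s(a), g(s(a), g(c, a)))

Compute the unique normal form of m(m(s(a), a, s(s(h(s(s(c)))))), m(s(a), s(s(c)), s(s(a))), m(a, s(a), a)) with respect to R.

a

1. m(m(s(a), a, s(s(h(s(s(c)))))), m(s(a), s(s(c)), s(s(a))), m(a, s(a), a))  →  m(m(s(a), a, s(s(a))), m(s(a), s(s(c)), s(s(a))), m(a, s(a), a))   [R1 at 1.3.1.1]
2. m(m(s(a), a, s(s(a))), m(s(a), s(s(c)), s(s(a))), m(a, s(a), a))  →  m(a, m(s(a), s(s(c)), s(s(a))), m(a, s(a), a))   [R3 at 1]
3. m(a, m(s(a), s(s(c)), s(s(a))), m(a, s(a), a))  →  m(a, s(a), a)   [R5 at ε]
4. m(a, s(a), a)  →  a   [R5 at ε]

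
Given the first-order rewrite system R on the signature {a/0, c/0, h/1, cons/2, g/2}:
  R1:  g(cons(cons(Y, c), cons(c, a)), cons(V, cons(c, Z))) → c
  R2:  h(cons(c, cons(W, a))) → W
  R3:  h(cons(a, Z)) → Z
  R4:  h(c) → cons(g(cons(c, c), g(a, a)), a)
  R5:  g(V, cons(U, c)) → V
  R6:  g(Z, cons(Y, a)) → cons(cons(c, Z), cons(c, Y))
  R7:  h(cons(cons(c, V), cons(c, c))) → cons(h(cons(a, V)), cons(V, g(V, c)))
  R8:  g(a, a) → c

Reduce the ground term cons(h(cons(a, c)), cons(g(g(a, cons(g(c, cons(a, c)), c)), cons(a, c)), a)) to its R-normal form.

1. cons(h(cons(a, c)), cons(g(g(a, cons(g(c, cons(a, c)), c)), cons(a, c)), a))  →  cons(c, cons(g(g(a, cons(g(c, cons(a, c)), c)), cons(a, c)), a))   [R3 at 1]
2. cons(c, cons(g(g(a, cons(g(c, cons(a, c)), c)), cons(a, c)), a))  →  cons(c, cons(g(a, cons(g(c, cons(a, c)), c)), a))   [R5 at 2.1]
3. cons(c, cons(g(a, cons(g(c, cons(a, c)), c)), a))  →  cons(c, cons(a, a))   [R5 at 2.1]

cons(c, cons(a, a))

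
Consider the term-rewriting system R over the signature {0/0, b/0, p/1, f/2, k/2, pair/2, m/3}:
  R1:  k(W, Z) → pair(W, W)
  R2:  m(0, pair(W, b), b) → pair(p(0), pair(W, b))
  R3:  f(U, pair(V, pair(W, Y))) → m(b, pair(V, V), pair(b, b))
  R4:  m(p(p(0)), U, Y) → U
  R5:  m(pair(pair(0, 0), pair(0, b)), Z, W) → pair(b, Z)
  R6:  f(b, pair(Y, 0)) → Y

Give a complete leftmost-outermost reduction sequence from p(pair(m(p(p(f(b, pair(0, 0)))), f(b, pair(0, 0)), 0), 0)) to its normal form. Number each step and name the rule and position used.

1. p(pair(m(p(p(f(b, pair(0, 0)))), f(b, pair(0, 0)), 0), 0))  →  p(pair(m(p(p(0)), f(b, pair(0, 0)), 0), 0))   [R6 at 1.1.1.1.1]
2. p(pair(m(p(p(0)), f(b, pair(0, 0)), 0), 0))  →  p(pair(f(b, pair(0, 0)), 0))   [R4 at 1.1]
3. p(pair(f(b, pair(0, 0)), 0))  →  p(pair(0, 0))   [R6 at 1.1]

p(pair(0, 0))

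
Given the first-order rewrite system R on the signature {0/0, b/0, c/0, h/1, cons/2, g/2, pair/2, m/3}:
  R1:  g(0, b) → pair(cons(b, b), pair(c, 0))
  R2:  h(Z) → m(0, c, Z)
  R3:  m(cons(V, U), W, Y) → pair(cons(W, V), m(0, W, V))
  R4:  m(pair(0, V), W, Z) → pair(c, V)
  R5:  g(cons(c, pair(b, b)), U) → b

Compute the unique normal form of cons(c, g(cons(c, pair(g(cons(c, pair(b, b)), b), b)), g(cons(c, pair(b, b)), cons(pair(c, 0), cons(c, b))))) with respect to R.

1. cons(c, g(cons(c, pair(g(cons(c, pair(b, b)), b), b)), g(cons(c, pair(b, b)), cons(pair(c, 0), cons(c, b)))))  →  cons(c, g(cons(c, pair(b, b)), g(cons(c, pair(b, b)), cons(pair(c, 0), cons(c, b)))))   [R5 at 2.1.2.1]
2. cons(c, g(cons(c, pair(b, b)), g(cons(c, pair(b, b)), cons(pair(c, 0), cons(c, b)))))  →  cons(c, b)   [R5 at 2]

cons(c, b)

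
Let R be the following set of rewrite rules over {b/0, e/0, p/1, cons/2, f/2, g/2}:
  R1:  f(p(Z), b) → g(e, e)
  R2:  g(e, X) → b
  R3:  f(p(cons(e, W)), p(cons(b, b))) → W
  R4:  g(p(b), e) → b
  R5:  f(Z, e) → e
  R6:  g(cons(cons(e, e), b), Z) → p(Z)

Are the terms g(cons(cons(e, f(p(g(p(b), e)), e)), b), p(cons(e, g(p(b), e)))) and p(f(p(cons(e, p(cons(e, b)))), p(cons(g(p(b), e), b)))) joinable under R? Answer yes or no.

Reduce t₁ = g(cons(cons(e, f(p(g(p(b), e)), e)), b), p(cons(e, g(p(b), e)))):
1. g(cons(cons(e, f(p(g(p(b), e)), e)), b), p(cons(e, g(p(b), e))))  →  g(cons(cons(e, e), b), p(cons(e, g(p(b), e))))   [R5 at 1.1.2]
2. g(cons(cons(e, e), b), p(cons(e, g(p(b), e))))  →  p(p(cons(e, g(p(b), e))))   [R6 at ε]
3. p(p(cons(e, g(p(b), e))))  →  p(p(cons(e, b)))   [R4 at 1.1.2]

Reduce t₂ = p(f(p(cons(e, p(cons(e, b)))), p(cons(g(p(b), e), b)))):
1. p(f(p(cons(e, p(cons(e, b)))), p(cons(g(p(b), e), b))))  →  p(f(p(cons(e, p(cons(e, b)))), p(cons(b, b))))   [R4 at 1.2.1.1]
2. p(f(p(cons(e, p(cons(e, b)))), p(cons(b, b))))  →  p(p(cons(e, b)))   [R3 at 1]

yes — NF(t₁) = p(p(cons(e, b))), NF(t₂) = p(p(cons(e, b)))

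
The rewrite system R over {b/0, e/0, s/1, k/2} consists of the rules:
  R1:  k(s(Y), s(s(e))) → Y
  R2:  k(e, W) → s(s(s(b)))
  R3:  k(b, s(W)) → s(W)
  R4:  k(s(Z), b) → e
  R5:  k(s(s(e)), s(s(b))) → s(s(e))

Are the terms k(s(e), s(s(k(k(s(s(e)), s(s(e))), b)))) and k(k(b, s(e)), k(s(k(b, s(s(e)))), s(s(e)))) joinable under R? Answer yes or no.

yes — NF(t₁) = e, NF(t₂) = e

Reduce t₁ = k(s(e), s(s(k(k(s(s(e)), s(s(e))), b)))):
1. k(s(e), s(s(k(k(s(s(e)), s(s(e))), b))))  →  k(s(e), s(s(k(s(e), b))))   [R1 at 2.1.1.1]
2. k(s(e), s(s(k(s(e), b))))  →  k(s(e), s(s(e)))   [R4 at 2.1.1]
3. k(s(e), s(s(e)))  →  e   [R1 at ε]

Reduce t₂ = k(k(b, s(e)), k(s(k(b, s(s(e)))), s(s(e)))):
1. k(k(b, s(e)), k(s(k(b, s(s(e)))), s(s(e))))  →  k(s(e), k(s(k(b, s(s(e)))), s(s(e))))   [R3 at 1]
2. k(s(e), k(s(k(b, s(s(e)))), s(s(e))))  →  k(s(e), k(b, s(s(e))))   [R1 at 2]
3. k(s(e), k(b, s(s(e))))  →  k(s(e), s(s(e)))   [R3 at 2]
4. k(s(e), s(s(e)))  →  e   [R1 at ε]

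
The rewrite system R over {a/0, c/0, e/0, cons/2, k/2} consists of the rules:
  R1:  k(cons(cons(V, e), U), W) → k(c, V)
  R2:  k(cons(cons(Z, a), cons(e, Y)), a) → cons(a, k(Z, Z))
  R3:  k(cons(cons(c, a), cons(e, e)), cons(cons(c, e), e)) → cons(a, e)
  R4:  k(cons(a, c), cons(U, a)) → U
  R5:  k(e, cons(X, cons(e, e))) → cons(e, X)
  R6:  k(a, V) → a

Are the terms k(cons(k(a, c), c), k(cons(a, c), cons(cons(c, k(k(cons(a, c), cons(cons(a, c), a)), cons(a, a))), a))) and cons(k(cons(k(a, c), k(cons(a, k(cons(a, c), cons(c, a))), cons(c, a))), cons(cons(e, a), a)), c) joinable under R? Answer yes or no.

no — NF(t₁) = c, NF(t₂) = cons(cons(e, a), c)

Reduce t₁ = k(cons(k(a, c), c), k(cons(a, c), cons(cons(c, k(k(cons(a, c), cons(cons(a, c), a)), cons(a, a))), a))):
1. k(cons(k(a, c), c), k(cons(a, c), cons(cons(c, k(k(cons(a, c), cons(cons(a, c), a)), cons(a, a))), a)))  →  k(cons(a, c), k(cons(a, c), cons(cons(c, k(k(cons(a, c), cons(cons(a, c), a)), cons(a, a))), a)))   [R6 at 1.1]
2. k(cons(a, c), k(cons(a, c), cons(cons(c, k(k(cons(a, c), cons(cons(a, c), a)), cons(a, a))), a)))  →  k(cons(a, c), cons(c, k(k(cons(a, c), cons(cons(a, c), a)), cons(a, a))))   [R4 at 2]
3. k(cons(a, c), cons(c, k(k(cons(a, c), cons(cons(a, c), a)), cons(a, a))))  →  k(cons(a, c), cons(c, k(cons(a, c), cons(a, a))))   [R4 at 2.2.1]
4. k(cons(a, c), cons(c, k(cons(a, c), cons(a, a))))  →  k(cons(a, c), cons(c, a))   [R4 at 2.2]
5. k(cons(a, c), cons(c, a))  →  c   [R4 at ε]

Reduce t₂ = cons(k(cons(k(a, c), k(cons(a, k(cons(a, c), cons(c, a))), cons(c, a))), cons(cons(e, a), a)), c):
1. cons(k(cons(k(a, c), k(cons(a, k(cons(a, c), cons(c, a))), cons(c, a))), cons(cons(e, a), a)), c)  →  cons(k(cons(a, k(cons(a, k(cons(a, c), cons(c, a))), cons(c, a))), cons(cons(e, a), a)), c)   [R6 at 1.1.1]
2. cons(k(cons(a, k(cons(a, k(cons(a, c), cons(c, a))), cons(c, a))), cons(cons(e, a), a)), c)  →  cons(k(cons(a, k(cons(a, c), cons(c, a))), cons(cons(e, a), a)), c)   [R4 at 1.1.2.1.2]
3. cons(k(cons(a, k(cons(a, c), cons(c, a))), cons(cons(e, a), a)), c)  →  cons(k(cons(a, c), cons(cons(e, a), a)), c)   [R4 at 1.1.2]
4. cons(k(cons(a, c), cons(cons(e, a), a)), c)  →  cons(cons(e, a), c)   [R4 at 1]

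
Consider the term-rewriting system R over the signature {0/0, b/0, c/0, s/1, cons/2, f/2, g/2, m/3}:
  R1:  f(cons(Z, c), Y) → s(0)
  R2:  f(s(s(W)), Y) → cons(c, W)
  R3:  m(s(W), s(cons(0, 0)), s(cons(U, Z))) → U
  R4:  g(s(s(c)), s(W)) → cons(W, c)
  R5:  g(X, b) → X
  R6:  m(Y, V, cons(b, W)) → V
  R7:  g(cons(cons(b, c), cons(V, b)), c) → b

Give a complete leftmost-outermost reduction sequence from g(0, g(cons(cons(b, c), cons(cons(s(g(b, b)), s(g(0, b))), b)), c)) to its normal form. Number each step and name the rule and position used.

1. g(0, g(cons(cons(b, c), cons(cons(s(g(b, b)), s(g(0, b))), b)), c))  →  g(0, b)   [R7 at 2]
2. g(0, b)  →  0   [R5 at ε]

0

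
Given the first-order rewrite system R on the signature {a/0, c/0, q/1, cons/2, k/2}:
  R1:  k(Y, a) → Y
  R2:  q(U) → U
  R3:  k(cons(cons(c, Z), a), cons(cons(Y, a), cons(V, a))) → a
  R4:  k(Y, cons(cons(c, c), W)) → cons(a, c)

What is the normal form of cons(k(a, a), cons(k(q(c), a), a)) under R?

1. cons(k(a, a), cons(k(q(c), a), a))  →  cons(a, cons(k(q(c), a), a))   [R1 at 1]
2. cons(a, cons(k(q(c), a), a))  →  cons(a, cons(q(c), a))   [R1 at 2.1]
3. cons(a, cons(q(c), a))  →  cons(a, cons(c, a))   [R2 at 2.1]

cons(a, cons(c, a))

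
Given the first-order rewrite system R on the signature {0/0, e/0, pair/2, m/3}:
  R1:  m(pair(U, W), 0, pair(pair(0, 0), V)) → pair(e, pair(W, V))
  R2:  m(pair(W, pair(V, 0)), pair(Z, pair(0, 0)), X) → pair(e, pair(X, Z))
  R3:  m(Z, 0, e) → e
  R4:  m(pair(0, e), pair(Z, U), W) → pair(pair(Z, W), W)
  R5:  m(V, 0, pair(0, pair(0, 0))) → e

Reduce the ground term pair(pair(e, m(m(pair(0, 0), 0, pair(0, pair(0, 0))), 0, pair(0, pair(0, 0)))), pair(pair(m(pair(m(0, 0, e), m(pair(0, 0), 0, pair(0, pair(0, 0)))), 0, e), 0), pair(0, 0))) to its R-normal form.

1. pair(pair(e, m(m(pair(0, 0), 0, pair(0, pair(0, 0))), 0, pair(0, pair(0, 0)))), pair(pair(m(pair(m(0, 0, e), m(pair(0, 0), 0, pair(0, pair(0, 0)))), 0, e), 0), pair(0, 0)))  →  pair(pair(e, e), pair(pair(m(pair(m(0, 0, e), m(pair(0, 0), 0, pair(0, pair(0, 0)))), 0, e), 0), pair(0, 0)))   [R5 at 1.2]
2. pair(pair(e, e), pair(pair(m(pair(m(0, 0, e), m(pair(0, 0), 0, pair(0, pair(0, 0)))), 0, e), 0), pair(0, 0)))  →  pair(pair(e, e), pair(pair(e, 0), pair(0, 0)))   [R3 at 2.1.1]

pair(pair(e, e), pair(pair(e, 0), pair(0, 0)))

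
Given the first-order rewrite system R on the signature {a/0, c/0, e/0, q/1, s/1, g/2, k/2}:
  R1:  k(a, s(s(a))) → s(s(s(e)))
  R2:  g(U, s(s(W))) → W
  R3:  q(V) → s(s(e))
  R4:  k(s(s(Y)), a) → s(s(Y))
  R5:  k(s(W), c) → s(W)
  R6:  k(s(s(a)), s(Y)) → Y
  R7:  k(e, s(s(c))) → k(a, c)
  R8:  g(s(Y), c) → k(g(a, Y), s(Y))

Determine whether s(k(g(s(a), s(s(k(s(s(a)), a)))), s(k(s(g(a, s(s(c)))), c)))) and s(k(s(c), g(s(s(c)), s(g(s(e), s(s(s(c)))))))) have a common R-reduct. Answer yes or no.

Reduce t₁ = s(k(g(s(a), s(s(k(s(s(a)), a)))), s(k(s(g(a, s(s(c)))), c)))):
1. s(k(g(s(a), s(s(k(s(s(a)), a)))), s(k(s(g(a, s(s(c)))), c))))  →  s(k(k(s(s(a)), a), s(k(s(g(a, s(s(c)))), c))))   [R2 at 1.1]
2. s(k(k(s(s(a)), a), s(k(s(g(a, s(s(c)))), c))))  →  s(k(s(s(a)), s(k(s(g(a, s(s(c)))), c))))   [R4 at 1.1]
3. s(k(s(s(a)), s(k(s(g(a, s(s(c)))), c))))  →  s(k(s(g(a, s(s(c)))), c))   [R6 at 1]
4. s(k(s(g(a, s(s(c)))), c))  →  s(s(g(a, s(s(c)))))   [R5 at 1]
5. s(s(g(a, s(s(c)))))  →  s(s(c))   [R2 at 1.1]

Reduce t₂ = s(k(s(c), g(s(s(c)), s(g(s(e), s(s(s(c)))))))):
1. s(k(s(c), g(s(s(c)), s(g(s(e), s(s(s(c))))))))  →  s(k(s(c), g(s(s(c)), s(s(c)))))   [R2 at 1.2.2.1]
2. s(k(s(c), g(s(s(c)), s(s(c)))))  →  s(k(s(c), c))   [R2 at 1.2]
3. s(k(s(c), c))  →  s(s(c))   [R5 at 1]

yes — NF(t₁) = s(s(c)), NF(t₂) = s(s(c))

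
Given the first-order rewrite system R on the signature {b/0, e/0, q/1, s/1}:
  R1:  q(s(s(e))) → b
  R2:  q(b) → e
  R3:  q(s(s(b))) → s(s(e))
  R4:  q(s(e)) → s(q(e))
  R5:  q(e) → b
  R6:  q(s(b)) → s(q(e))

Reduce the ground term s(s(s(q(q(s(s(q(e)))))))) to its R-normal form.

1. s(s(s(q(q(s(s(q(e))))))))  →  s(s(s(q(q(s(s(b)))))))   [R5 at 1.1.1.1.1.1.1]
2. s(s(s(q(q(s(s(b)))))))  →  s(s(s(q(s(s(e))))))   [R3 at 1.1.1.1]
3. s(s(s(q(s(s(e))))))  →  s(s(s(b)))   [R1 at 1.1.1]

s(s(s(b)))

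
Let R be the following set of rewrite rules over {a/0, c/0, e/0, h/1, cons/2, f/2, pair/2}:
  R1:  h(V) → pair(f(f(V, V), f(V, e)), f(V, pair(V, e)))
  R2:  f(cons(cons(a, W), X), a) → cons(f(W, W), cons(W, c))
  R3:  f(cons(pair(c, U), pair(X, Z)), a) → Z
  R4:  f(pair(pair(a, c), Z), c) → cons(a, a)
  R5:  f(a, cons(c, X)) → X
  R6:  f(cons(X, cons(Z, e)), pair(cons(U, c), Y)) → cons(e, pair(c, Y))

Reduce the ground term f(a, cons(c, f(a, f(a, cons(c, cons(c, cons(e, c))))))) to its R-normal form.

1. f(a, cons(c, f(a, f(a, cons(c, cons(c, cons(e, c)))))))  →  f(a, f(a, cons(c, cons(c, cons(e, c)))))   [R5 at ε]
2. f(a, f(a, cons(c, cons(c, cons(e, c)))))  →  f(a, cons(c, cons(e, c)))   [R5 at 2]
3. f(a, cons(c, cons(e, c)))  →  cons(e, c)   [R5 at ε]

cons(e, c)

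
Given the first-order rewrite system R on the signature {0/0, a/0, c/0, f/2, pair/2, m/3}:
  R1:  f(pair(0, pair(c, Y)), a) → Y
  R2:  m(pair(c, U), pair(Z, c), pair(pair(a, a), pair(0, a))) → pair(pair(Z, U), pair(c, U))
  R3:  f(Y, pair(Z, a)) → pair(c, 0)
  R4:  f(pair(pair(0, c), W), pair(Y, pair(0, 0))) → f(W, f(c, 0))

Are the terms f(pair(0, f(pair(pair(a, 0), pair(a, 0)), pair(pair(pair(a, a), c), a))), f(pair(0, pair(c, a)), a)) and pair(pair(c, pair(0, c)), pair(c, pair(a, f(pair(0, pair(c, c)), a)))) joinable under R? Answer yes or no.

Reduce t₁ = f(pair(0, f(pair(pair(a, 0), pair(a, 0)), pair(pair(pair(a, a), c), a))), f(pair(0, pair(c, a)), a)):
1. f(pair(0, f(pair(pair(a, 0), pair(a, 0)), pair(pair(pair(a, a), c), a))), f(pair(0, pair(c, a)), a))  →  f(pair(0, pair(c, 0)), f(pair(0, pair(c, a)), a))   [R3 at 1.2]
2. f(pair(0, pair(c, 0)), f(pair(0, pair(c, a)), a))  →  f(pair(0, pair(c, 0)), a)   [R1 at 2]
3. f(pair(0, pair(c, 0)), a)  →  0   [R1 at ε]

Reduce t₂ = pair(pair(c, pair(0, c)), pair(c, pair(a, f(pair(0, pair(c, c)), a)))):
1. pair(pair(c, pair(0, c)), pair(c, pair(a, f(pair(0, pair(c, c)), a))))  →  pair(pair(c, pair(0, c)), pair(c, pair(a, c)))   [R1 at 2.2.2]

no — NF(t₁) = 0, NF(t₂) = pair(pair(c, pair(0, c)), pair(c, pair(a, c)))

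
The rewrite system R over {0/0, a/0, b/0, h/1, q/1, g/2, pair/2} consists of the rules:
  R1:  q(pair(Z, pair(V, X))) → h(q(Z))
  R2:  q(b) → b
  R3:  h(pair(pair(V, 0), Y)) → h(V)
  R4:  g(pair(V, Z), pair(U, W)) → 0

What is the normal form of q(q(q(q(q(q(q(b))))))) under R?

1. q(q(q(q(q(q(q(b)))))))  →  q(q(q(q(q(q(b))))))   [R2 at 1.1.1.1.1.1]
2. q(q(q(q(q(q(b))))))  →  q(q(q(q(q(b)))))   [R2 at 1.1.1.1.1]
3. q(q(q(q(q(b)))))  →  q(q(q(q(b))))   [R2 at 1.1.1.1]
4. q(q(q(q(b))))  →  q(q(q(b)))   [R2 at 1.1.1]
5. q(q(q(b)))  →  q(q(b))   [R2 at 1.1]
6. q(q(b))  →  q(b)   [R2 at 1]
7. q(b)  →  b   [R2 at ε]

b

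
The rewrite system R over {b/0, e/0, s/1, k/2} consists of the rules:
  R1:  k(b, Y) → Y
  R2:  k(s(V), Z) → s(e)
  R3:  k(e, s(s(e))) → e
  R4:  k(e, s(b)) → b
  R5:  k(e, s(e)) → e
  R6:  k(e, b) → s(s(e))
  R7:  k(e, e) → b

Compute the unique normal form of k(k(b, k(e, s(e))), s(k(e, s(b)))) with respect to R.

1. k(k(b, k(e, s(e))), s(k(e, s(b))))  →  k(k(e, s(e)), s(k(e, s(b))))   [R1 at 1]
2. k(k(e, s(e)), s(k(e, s(b))))  →  k(e, s(k(e, s(b))))   [R5 at 1]
3. k(e, s(k(e, s(b))))  →  k(e, s(b))   [R4 at 2.1]
4. k(e, s(b))  →  b   [R4 at ε]

b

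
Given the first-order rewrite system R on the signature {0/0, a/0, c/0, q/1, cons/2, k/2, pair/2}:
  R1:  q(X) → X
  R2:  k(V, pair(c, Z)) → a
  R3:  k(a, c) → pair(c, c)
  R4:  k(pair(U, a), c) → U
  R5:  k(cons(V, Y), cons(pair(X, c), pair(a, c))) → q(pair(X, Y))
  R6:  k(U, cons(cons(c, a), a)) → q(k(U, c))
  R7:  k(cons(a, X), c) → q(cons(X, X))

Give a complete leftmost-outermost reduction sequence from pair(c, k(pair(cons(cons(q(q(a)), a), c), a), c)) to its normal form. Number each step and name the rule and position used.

1. pair(c, k(pair(cons(cons(q(q(a)), a), c), a), c))  →  pair(c, cons(cons(q(q(a)), a), c))   [R4 at 2]
2. pair(c, cons(cons(q(q(a)), a), c))  →  pair(c, cons(cons(q(a), a), c))   [R1 at 2.1.1]
3. pair(c, cons(cons(q(a), a), c))  →  pair(c, cons(cons(a, a), c))   [R1 at 2.1.1]

pair(c, cons(cons(a, a), c))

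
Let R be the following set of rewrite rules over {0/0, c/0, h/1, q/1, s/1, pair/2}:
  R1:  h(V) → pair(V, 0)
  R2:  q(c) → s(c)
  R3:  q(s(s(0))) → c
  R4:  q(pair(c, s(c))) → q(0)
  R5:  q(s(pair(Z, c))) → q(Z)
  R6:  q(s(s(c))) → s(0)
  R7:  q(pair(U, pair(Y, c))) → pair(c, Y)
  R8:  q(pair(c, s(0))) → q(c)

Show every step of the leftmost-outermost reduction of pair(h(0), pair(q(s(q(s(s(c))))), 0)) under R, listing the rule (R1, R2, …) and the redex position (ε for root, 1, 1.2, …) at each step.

pair(pair(0, 0), pair(c, 0))

1. pair(h(0), pair(q(s(q(s(s(c))))), 0))  →  pair(pair(0, 0), pair(q(s(q(s(s(c))))), 0))   [R1 at 1]
2. pair(pair(0, 0), pair(q(s(q(s(s(c))))), 0))  →  pair(pair(0, 0), pair(q(s(s(0))), 0))   [R6 at 2.1.1.1]
3. pair(pair(0, 0), pair(q(s(s(0))), 0))  →  pair(pair(0, 0), pair(c, 0))   [R3 at 2.1]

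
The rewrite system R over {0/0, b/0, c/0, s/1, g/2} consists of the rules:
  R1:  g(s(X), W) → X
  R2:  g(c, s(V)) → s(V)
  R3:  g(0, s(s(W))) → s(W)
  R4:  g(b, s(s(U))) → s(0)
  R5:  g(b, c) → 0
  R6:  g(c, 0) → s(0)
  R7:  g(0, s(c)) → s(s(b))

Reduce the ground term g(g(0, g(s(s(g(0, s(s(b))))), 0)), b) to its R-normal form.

b

1. g(g(0, g(s(s(g(0, s(s(b))))), 0)), b)  →  g(g(0, s(g(0, s(s(b))))), b)   [R1 at 1.2]
2. g(g(0, s(g(0, s(s(b))))), b)  →  g(g(0, s(s(b))), b)   [R3 at 1.2.1]
3. g(g(0, s(s(b))), b)  →  g(s(b), b)   [R3 at 1]
4. g(s(b), b)  →  b   [R1 at ε]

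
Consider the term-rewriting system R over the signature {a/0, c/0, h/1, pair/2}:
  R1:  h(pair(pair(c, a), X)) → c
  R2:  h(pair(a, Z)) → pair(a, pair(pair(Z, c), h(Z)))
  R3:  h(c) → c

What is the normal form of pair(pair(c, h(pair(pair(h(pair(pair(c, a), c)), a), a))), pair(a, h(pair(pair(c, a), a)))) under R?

pair(pair(c, c), pair(a, c))

1. pair(pair(c, h(pair(pair(h(pair(pair(c, a), c)), a), a))), pair(a, h(pair(pair(c, a), a))))  →  pair(pair(c, h(pair(pair(c, a), a))), pair(a, h(pair(pair(c, a), a))))   [R1 at 1.2.1.1.1]
2. pair(pair(c, h(pair(pair(c, a), a))), pair(a, h(pair(pair(c, a), a))))  →  pair(pair(c, c), pair(a, h(pair(pair(c, a), a))))   [R1 at 1.2]
3. pair(pair(c, c), pair(a, h(pair(pair(c, a), a))))  →  pair(pair(c, c), pair(a, c))   [R1 at 2.2]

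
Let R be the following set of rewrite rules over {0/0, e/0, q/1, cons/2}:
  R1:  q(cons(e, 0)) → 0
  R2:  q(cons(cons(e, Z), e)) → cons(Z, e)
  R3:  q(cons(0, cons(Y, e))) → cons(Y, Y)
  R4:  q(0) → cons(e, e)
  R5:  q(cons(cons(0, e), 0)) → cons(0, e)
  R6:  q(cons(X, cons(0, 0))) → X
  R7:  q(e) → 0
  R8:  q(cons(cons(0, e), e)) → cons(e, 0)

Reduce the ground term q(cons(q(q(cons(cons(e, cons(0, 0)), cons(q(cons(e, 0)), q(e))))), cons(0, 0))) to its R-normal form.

e

1. q(cons(q(q(cons(cons(e, cons(0, 0)), cons(q(cons(e, 0)), q(e))))), cons(0, 0)))  →  q(q(cons(cons(e, cons(0, 0)), cons(q(cons(e, 0)), q(e)))))   [R6 at ε]
2. q(q(cons(cons(e, cons(0, 0)), cons(q(cons(e, 0)), q(e)))))  →  q(q(cons(cons(e, cons(0, 0)), cons(0, q(e)))))   [R1 at 1.1.2.1]
3. q(q(cons(cons(e, cons(0, 0)), cons(0, q(e)))))  →  q(q(cons(cons(e, cons(0, 0)), cons(0, 0))))   [R7 at 1.1.2.2]
4. q(q(cons(cons(e, cons(0, 0)), cons(0, 0))))  →  q(cons(e, cons(0, 0)))   [R6 at 1]
5. q(cons(e, cons(0, 0)))  →  e   [R6 at ε]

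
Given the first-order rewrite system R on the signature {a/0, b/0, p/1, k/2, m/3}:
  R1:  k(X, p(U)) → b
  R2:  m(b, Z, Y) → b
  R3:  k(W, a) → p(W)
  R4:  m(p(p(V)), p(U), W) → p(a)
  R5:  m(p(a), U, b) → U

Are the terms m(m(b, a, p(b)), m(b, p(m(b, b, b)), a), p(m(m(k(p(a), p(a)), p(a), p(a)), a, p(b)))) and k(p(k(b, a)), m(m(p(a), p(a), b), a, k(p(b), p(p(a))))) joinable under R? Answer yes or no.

no — NF(t₁) = b, NF(t₂) = p(p(p(b)))

Reduce t₁ = m(m(b, a, p(b)), m(b, p(m(b, b, b)), a), p(m(m(k(p(a), p(a)), p(a), p(a)), a, p(b)))):
1. m(m(b, a, p(b)), m(b, p(m(b, b, b)), a), p(m(m(k(p(a), p(a)), p(a), p(a)), a, p(b))))  →  m(b, m(b, p(m(b, b, b)), a), p(m(m(k(p(a), p(a)), p(a), p(a)), a, p(b))))   [R2 at 1]
2. m(b, m(b, p(m(b, b, b)), a), p(m(m(k(p(a), p(a)), p(a), p(a)), a, p(b))))  →  b   [R2 at ε]

Reduce t₂ = k(p(k(b, a)), m(m(p(a), p(a), b), a, k(p(b), p(p(a))))):
1. k(p(k(b, a)), m(m(p(a), p(a), b), a, k(p(b), p(p(a)))))  →  k(p(p(b)), m(m(p(a), p(a), b), a, k(p(b), p(p(a)))))   [R3 at 1.1]
2. k(p(p(b)), m(m(p(a), p(a), b), a, k(p(b), p(p(a)))))  →  k(p(p(b)), m(p(a), a, k(p(b), p(p(a)))))   [R5 at 2.1]
3. k(p(p(b)), m(p(a), a, k(p(b), p(p(a)))))  →  k(p(p(b)), m(p(a), a, b))   [R1 at 2.3]
4. k(p(p(b)), m(p(a), a, b))  →  k(p(p(b)), a)   [R5 at 2]
5. k(p(p(b)), a)  →  p(p(p(b)))   [R3 at ε]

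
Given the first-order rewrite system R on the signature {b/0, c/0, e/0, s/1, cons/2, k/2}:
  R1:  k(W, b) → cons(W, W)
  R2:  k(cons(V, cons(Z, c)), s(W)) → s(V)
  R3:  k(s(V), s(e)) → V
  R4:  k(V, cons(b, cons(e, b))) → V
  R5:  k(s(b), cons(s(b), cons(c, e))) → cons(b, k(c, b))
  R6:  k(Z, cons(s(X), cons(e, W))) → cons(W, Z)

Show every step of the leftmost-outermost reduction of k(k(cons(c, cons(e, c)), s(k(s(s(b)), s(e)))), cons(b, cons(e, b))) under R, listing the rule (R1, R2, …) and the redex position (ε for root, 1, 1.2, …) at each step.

1. k(k(cons(c, cons(e, c)), s(k(s(s(b)), s(e)))), cons(b, cons(e, b)))  →  k(cons(c, cons(e, c)), s(k(s(s(b)), s(e))))   [R4 at ε]
2. k(cons(c, cons(e, c)), s(k(s(s(b)), s(e))))  →  s(c)   [R2 at ε]

s(c)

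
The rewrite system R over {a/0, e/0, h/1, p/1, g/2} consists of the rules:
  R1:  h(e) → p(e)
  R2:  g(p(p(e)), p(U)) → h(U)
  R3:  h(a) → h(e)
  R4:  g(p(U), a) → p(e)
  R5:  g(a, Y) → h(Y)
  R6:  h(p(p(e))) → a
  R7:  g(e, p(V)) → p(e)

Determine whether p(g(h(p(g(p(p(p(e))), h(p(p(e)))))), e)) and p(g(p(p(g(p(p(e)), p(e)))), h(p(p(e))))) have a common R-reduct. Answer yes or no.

yes — NF(t₁) = p(p(e)), NF(t₂) = p(p(e))

Reduce t₁ = p(g(h(p(g(p(p(p(e))), h(p(p(e)))))), e)):
1. p(g(h(p(g(p(p(p(e))), h(p(p(e)))))), e))  →  p(g(h(p(g(p(p(p(e))), a))), e))   [R6 at 1.1.1.1.2]
2. p(g(h(p(g(p(p(p(e))), a))), e))  →  p(g(h(p(p(e))), e))   [R4 at 1.1.1.1]
3. p(g(h(p(p(e))), e))  →  p(g(a, e))   [R6 at 1.1]
4. p(g(a, e))  →  p(h(e))   [R5 at 1]
5. p(h(e))  →  p(p(e))   [R1 at 1]

Reduce t₂ = p(g(p(p(g(p(p(e)), p(e)))), h(p(p(e))))):
1. p(g(p(p(g(p(p(e)), p(e)))), h(p(p(e)))))  →  p(g(p(p(h(e))), h(p(p(e)))))   [R2 at 1.1.1.1]
2. p(g(p(p(h(e))), h(p(p(e)))))  →  p(g(p(p(p(e))), h(p(p(e)))))   [R1 at 1.1.1.1]
3. p(g(p(p(p(e))), h(p(p(e)))))  →  p(g(p(p(p(e))), a))   [R6 at 1.2]
4. p(g(p(p(p(e))), a))  →  p(p(e))   [R4 at 1]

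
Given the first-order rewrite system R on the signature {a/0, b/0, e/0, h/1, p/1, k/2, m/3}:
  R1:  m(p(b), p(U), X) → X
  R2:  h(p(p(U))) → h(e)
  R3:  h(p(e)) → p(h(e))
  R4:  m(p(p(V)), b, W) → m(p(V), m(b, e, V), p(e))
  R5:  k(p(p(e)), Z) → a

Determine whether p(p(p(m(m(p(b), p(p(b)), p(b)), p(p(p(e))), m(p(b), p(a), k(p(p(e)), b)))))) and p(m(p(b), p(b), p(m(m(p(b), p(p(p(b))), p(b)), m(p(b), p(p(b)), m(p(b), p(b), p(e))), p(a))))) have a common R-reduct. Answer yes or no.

yes — NF(t₁) = p(p(p(a))), NF(t₂) = p(p(p(a)))

Reduce t₁ = p(p(p(m(m(p(b), p(p(b)), p(b)), p(p(p(e))), m(p(b), p(a), k(p(p(e)), b)))))):
1. p(p(p(m(m(p(b), p(p(b)), p(b)), p(p(p(e))), m(p(b), p(a), k(p(p(e)), b))))))  →  p(p(p(m(p(b), p(p(p(e))), m(p(b), p(a), k(p(p(e)), b))))))   [R1 at 1.1.1.1]
2. p(p(p(m(p(b), p(p(p(e))), m(p(b), p(a), k(p(p(e)), b))))))  →  p(p(p(m(p(b), p(a), k(p(p(e)), b)))))   [R1 at 1.1.1]
3. p(p(p(m(p(b), p(a), k(p(p(e)), b)))))  →  p(p(p(k(p(p(e)), b))))   [R1 at 1.1.1]
4. p(p(p(k(p(p(e)), b))))  →  p(p(p(a)))   [R5 at 1.1.1]

Reduce t₂ = p(m(p(b), p(b), p(m(m(p(b), p(p(p(b))), p(b)), m(p(b), p(p(b)), m(p(b), p(b), p(e))), p(a))))):
1. p(m(p(b), p(b), p(m(m(p(b), p(p(p(b))), p(b)), m(p(b), p(p(b)), m(p(b), p(b), p(e))), p(a)))))  →  p(p(m(m(p(b), p(p(p(b))), p(b)), m(p(b), p(p(b)), m(p(b), p(b), p(e))), p(a))))   [R1 at 1]
2. p(p(m(m(p(b), p(p(p(b))), p(b)), m(p(b), p(p(b)), m(p(b), p(b), p(e))), p(a))))  →  p(p(m(p(b), m(p(b), p(p(b)), m(p(b), p(b), p(e))), p(a))))   [R1 at 1.1.1]
3. p(p(m(p(b), m(p(b), p(p(b)), m(p(b), p(b), p(e))), p(a))))  →  p(p(m(p(b), m(p(b), p(b), p(e)), p(a))))   [R1 at 1.1.2]
4. p(p(m(p(b), m(p(b), p(b), p(e)), p(a))))  →  p(p(m(p(b), p(e), p(a))))   [R1 at 1.1.2]
5. p(p(m(p(b), p(e), p(a))))  →  p(p(p(a)))   [R1 at 1.1]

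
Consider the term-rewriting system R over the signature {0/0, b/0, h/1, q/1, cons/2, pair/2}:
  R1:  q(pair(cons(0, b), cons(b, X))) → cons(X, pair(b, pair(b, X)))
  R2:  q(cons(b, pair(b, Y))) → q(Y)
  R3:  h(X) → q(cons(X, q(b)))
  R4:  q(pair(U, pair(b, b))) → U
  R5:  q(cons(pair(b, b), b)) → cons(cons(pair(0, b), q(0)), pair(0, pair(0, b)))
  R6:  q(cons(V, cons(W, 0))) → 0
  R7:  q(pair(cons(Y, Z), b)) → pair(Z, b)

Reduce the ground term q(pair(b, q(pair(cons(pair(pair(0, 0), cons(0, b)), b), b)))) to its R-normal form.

1. q(pair(b, q(pair(cons(pair(pair(0, 0), cons(0, b)), b), b))))  →  q(pair(b, pair(b, b)))   [R7 at 1.2]
2. q(pair(b, pair(b, b)))  →  b   [R4 at ε]

b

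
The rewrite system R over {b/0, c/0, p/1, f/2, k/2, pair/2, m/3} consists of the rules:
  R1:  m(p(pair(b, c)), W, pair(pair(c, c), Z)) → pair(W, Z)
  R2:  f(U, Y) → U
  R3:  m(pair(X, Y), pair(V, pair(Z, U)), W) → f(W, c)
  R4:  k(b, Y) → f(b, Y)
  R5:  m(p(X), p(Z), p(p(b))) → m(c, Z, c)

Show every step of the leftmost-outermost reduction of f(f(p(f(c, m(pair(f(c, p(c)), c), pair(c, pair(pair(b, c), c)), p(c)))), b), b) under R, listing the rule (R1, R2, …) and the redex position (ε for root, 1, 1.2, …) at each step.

p(c)

1. f(f(p(f(c, m(pair(f(c, p(c)), c), pair(c, pair(pair(b, c), c)), p(c)))), b), b)  →  f(p(f(c, m(pair(f(c, p(c)), c), pair(c, pair(pair(b, c), c)), p(c)))), b)   [R2 at ε]
2. f(p(f(c, m(pair(f(c, p(c)), c), pair(c, pair(pair(b, c), c)), p(c)))), b)  →  p(f(c, m(pair(f(c, p(c)), c), pair(c, pair(pair(b, c), c)), p(c))))   [R2 at ε]
3. p(f(c, m(pair(f(c, p(c)), c), pair(c, pair(pair(b, c), c)), p(c))))  →  p(c)   [R2 at 1]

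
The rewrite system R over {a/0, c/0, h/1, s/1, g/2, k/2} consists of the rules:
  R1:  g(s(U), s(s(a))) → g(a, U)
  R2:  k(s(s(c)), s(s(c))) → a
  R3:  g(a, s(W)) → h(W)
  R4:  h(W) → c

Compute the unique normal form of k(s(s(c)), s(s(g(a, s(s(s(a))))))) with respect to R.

1. k(s(s(c)), s(s(g(a, s(s(s(a)))))))  →  k(s(s(c)), s(s(h(s(s(a))))))   [R3 at 2.1.1]
2. k(s(s(c)), s(s(h(s(s(a))))))  →  k(s(s(c)), s(s(c)))   [R4 at 2.1.1]
3. k(s(s(c)), s(s(c)))  →  a   [R2 at ε]

a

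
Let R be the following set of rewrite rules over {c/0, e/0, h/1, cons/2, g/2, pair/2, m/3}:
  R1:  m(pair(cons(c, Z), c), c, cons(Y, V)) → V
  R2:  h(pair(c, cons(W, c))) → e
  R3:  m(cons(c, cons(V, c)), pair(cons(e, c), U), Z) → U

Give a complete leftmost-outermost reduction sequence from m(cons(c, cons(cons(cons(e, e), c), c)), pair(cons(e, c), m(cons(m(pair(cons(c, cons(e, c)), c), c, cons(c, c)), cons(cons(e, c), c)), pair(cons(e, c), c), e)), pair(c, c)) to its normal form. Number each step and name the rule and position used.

c

1. m(cons(c, cons(cons(cons(e, e), c), c)), pair(cons(e, c), m(cons(m(pair(cons(c, cons(e, c)), c), c, cons(c, c)), cons(cons(e, c), c)), pair(cons(e, c), c), e)), pair(c, c))  →  m(cons(m(pair(cons(c, cons(e, c)), c), c, cons(c, c)), cons(cons(e, c), c)), pair(cons(e, c), c), e)   [R3 at ε]
2. m(cons(m(pair(cons(c, cons(e, c)), c), c, cons(c, c)), cons(cons(e, c), c)), pair(cons(e, c), c), e)  →  m(cons(c, cons(cons(e, c), c)), pair(cons(e, c), c), e)   [R1 at 1.1]
3. m(cons(c, cons(cons(e, c), c)), pair(cons(e, c), c), e)  →  c   [R3 at ε]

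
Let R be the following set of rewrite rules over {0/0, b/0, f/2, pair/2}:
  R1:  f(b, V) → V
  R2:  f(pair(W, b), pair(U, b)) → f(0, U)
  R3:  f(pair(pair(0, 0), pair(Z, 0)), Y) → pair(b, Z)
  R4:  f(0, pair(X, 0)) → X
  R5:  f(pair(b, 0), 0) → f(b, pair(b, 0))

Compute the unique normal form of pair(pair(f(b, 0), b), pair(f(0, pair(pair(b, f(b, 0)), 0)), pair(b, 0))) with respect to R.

pair(pair(0, b), pair(pair(b, 0), pair(b, 0)))

1. pair(pair(f(b, 0), b), pair(f(0, pair(pair(b, f(b, 0)), 0)), pair(b, 0)))  →  pair(pair(0, b), pair(f(0, pair(pair(b, f(b, 0)), 0)), pair(b, 0)))   [R1 at 1.1]
2. pair(pair(0, b), pair(f(0, pair(pair(b, f(b, 0)), 0)), pair(b, 0)))  →  pair(pair(0, b), pair(pair(b, f(b, 0)), pair(b, 0)))   [R4 at 2.1]
3. pair(pair(0, b), pair(pair(b, f(b, 0)), pair(b, 0)))  →  pair(pair(0, b), pair(pair(b, 0), pair(b, 0)))   [R1 at 2.1.2]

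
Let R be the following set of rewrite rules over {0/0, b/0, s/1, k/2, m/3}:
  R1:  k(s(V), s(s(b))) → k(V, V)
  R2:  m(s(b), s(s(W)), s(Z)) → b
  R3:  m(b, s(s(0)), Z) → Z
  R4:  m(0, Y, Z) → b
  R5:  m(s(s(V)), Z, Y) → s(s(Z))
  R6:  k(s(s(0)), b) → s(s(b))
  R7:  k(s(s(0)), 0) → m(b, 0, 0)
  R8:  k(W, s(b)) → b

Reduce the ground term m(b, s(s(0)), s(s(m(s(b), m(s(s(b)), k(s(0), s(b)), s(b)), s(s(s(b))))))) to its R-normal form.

1. m(b, s(s(0)), s(s(m(s(b), m(s(s(b)), k(s(0), s(b)), s(b)), s(s(s(b)))))))  →  s(s(m(s(b), m(s(s(b)), k(s(0), s(b)), s(b)), s(s(s(b))))))   [R3 at ε]
2. s(s(m(s(b), m(s(s(b)), k(s(0), s(b)), s(b)), s(s(s(b))))))  →  s(s(m(s(b), s(s(k(s(0), s(b)))), s(s(s(b))))))   [R5 at 1.1.2]
3. s(s(m(s(b), s(s(k(s(0), s(b)))), s(s(s(b))))))  →  s(s(b))   [R2 at 1.1]

s(s(b))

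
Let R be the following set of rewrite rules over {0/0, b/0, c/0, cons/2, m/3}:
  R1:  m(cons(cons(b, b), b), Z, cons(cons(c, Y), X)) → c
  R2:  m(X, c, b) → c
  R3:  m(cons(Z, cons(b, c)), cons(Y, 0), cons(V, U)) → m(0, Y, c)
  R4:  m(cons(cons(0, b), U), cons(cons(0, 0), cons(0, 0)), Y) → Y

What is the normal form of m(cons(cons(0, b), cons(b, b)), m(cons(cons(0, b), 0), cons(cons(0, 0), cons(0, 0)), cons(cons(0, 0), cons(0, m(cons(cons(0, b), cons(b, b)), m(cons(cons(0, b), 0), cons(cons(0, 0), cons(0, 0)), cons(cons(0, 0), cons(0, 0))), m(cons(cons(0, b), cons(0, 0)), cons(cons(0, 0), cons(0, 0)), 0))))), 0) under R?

0

1. m(cons(cons(0, b), cons(b, b)), m(cons(cons(0, b), 0), cons(cons(0, 0), cons(0, 0)), cons(cons(0, 0), cons(0, m(cons(cons(0, b), cons(b, b)), m(cons(cons(0, b), 0), cons(cons(0, 0), cons(0, 0)), cons(cons(0, 0), cons(0, 0))), m(cons(cons(0, b), cons(0, 0)), cons(cons(0, 0), cons(0, 0)), 0))))), 0)  →  m(cons(cons(0, b), cons(b, b)), cons(cons(0, 0), cons(0, m(cons(cons(0, b), cons(b, b)), m(cons(cons(0, b), 0), cons(cons(0, 0), cons(0, 0)), cons(cons(0, 0), cons(0, 0))), m(cons(cons(0, b), cons(0, 0)), cons(cons(0, 0), cons(0, 0)), 0)))), 0)   [R4 at 2]
2. m(cons(cons(0, b), cons(b, b)), cons(cons(0, 0), cons(0, m(cons(cons(0, b), cons(b, b)), m(cons(cons(0, b), 0), cons(cons(0, 0), cons(0, 0)), cons(cons(0, 0), cons(0, 0))), m(cons(cons(0, b), cons(0, 0)), cons(cons(0, 0), cons(0, 0)), 0)))), 0)  →  m(cons(cons(0, b), cons(b, b)), cons(cons(0, 0), cons(0, m(cons(cons(0, b), cons(b, b)), cons(cons(0, 0), cons(0, 0)), m(cons(cons(0, b), cons(0, 0)), cons(cons(0, 0), cons(0, 0)), 0)))), 0)   [R4 at 2.2.2.2]
3. m(cons(cons(0, b), cons(b, b)), cons(cons(0, 0), cons(0, m(cons(cons(0, b), cons(b, b)), cons(cons(0, 0), cons(0, 0)), m(cons(cons(0, b), cons(0, 0)), cons(cons(0, 0), cons(0, 0)), 0)))), 0)  →  m(cons(cons(0, b), cons(b, b)), cons(cons(0, 0), cons(0, m(cons(cons(0, b), cons(0, 0)), cons(cons(0, 0), cons(0, 0)), 0))), 0)   [R4 at 2.2.2]
4. m(cons(cons(0, b), cons(b, b)), cons(cons(0, 0), cons(0, m(cons(cons(0, b), cons(0, 0)), cons(cons(0, 0), cons(0, 0)), 0))), 0)  →  m(cons(cons(0, b), cons(b, b)), cons(cons(0, 0), cons(0, 0)), 0)   [R4 at 2.2.2]
5. m(cons(cons(0, b), cons(b, b)), cons(cons(0, 0), cons(0, 0)), 0)  →  0   [R4 at ε]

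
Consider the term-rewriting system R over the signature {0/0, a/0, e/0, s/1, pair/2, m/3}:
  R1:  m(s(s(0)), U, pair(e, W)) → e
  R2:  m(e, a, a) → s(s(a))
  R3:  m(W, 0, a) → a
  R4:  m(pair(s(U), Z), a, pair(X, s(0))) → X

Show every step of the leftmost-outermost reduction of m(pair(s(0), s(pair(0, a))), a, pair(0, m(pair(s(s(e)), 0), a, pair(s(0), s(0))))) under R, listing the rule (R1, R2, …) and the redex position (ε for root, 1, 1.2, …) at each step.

1. m(pair(s(0), s(pair(0, a))), a, pair(0, m(pair(s(s(e)), 0), a, pair(s(0), s(0)))))  →  m(pair(s(0), s(pair(0, a))), a, pair(0, s(0)))   [R4 at 3.2]
2. m(pair(s(0), s(pair(0, a))), a, pair(0, s(0)))  →  0   [R4 at ε]

0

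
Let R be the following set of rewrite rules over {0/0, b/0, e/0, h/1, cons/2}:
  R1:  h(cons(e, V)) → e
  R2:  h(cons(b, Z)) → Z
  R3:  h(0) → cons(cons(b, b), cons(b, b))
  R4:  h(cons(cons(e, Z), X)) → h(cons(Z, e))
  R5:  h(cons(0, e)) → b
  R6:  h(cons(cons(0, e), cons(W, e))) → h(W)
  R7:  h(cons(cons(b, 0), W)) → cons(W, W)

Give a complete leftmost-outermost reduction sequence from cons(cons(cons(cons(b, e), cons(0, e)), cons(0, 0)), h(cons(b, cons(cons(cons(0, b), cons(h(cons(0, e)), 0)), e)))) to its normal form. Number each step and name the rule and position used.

1. cons(cons(cons(cons(b, e), cons(0, e)), cons(0, 0)), h(cons(b, cons(cons(cons(0, b), cons(h(cons(0, e)), 0)), e))))  →  cons(cons(cons(cons(b, e), cons(0, e)), cons(0, 0)), cons(cons(cons(0, b), cons(h(cons(0, e)), 0)), e))   [R2 at 2]
2. cons(cons(cons(cons(b, e), cons(0, e)), cons(0, 0)), cons(cons(cons(0, b), cons(h(cons(0, e)), 0)), e))  →  cons(cons(cons(cons(b, e), cons(0, e)), cons(0, 0)), cons(cons(cons(0, b), cons(b, 0)), e))   [R5 at 2.1.2.1]

cons(cons(cons(cons(b, e), cons(0, e)), cons(0, 0)), cons(cons(cons(0, b), cons(b, 0)), e))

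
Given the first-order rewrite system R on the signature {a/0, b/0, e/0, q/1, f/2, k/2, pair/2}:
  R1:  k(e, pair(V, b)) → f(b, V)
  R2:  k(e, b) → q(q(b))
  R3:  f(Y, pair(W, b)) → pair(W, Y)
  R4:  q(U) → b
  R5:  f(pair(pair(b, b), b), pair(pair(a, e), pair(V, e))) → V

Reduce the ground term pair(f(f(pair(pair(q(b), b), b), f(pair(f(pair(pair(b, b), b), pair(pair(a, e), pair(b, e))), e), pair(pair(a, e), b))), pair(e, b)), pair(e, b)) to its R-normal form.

1. pair(f(f(pair(pair(q(b), b), b), f(pair(f(pair(pair(b, b), b), pair(pair(a, e), pair(b, e))), e), pair(pair(a, e), b))), pair(e, b)), pair(e, b))  →  pair(pair(e, f(pair(pair(q(b), b), b), f(pair(f(pair(pair(b, b), b), pair(pair(a, e), pair(b, e))), e), pair(pair(a, e), b)))), pair(e, b))   [R3 at 1]
2. pair(pair(e, f(pair(pair(q(b), b), b), f(pair(f(pair(pair(b, b), b), pair(pair(a, e), pair(b, e))), e), pair(pair(a, e), b)))), pair(e, b))  →  pair(pair(e, f(pair(pair(b, b), b), f(pair(f(pair(pair(b, b), b), pair(pair(a, e), pair(b, e))), e), pair(pair(a, e), b)))), pair(e, b))   [R4 at 1.2.1.1.1]
3. pair(pair(e, f(pair(pair(b, b), b), f(pair(f(pair(pair(b, b), b), pair(pair(a, e), pair(b, e))), e), pair(pair(a, e), b)))), pair(e, b))  →  pair(pair(e, f(pair(pair(b, b), b), pair(pair(a, e), pair(f(pair(pair(b, b), b), pair(pair(a, e), pair(b, e))), e)))), pair(e, b))   [R3 at 1.2.2]
4. pair(pair(e, f(pair(pair(b, b), b), pair(pair(a, e), pair(f(pair(pair(b, b), b), pair(pair(a, e), pair(b, e))), e)))), pair(e, b))  →  pair(pair(e, f(pair(pair(b, b), b), pair(pair(a, e), pair(b, e)))), pair(e, b))   [R5 at 1.2]
5. pair(pair(e, f(pair(pair(b, b), b), pair(pair(a, e), pair(b, e)))), pair(e, b))  →  pair(pair(e, b), pair(e, b))   [R5 at 1.2]

pair(pair(e, b), pair(e, b))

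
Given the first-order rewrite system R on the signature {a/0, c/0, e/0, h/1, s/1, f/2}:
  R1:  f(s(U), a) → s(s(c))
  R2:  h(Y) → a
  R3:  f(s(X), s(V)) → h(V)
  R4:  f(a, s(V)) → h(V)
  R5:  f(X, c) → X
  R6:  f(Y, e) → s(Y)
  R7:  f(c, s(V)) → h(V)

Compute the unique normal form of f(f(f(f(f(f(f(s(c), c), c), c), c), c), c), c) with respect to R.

1. f(f(f(f(f(f(f(s(c), c), c), c), c), c), c), c)  →  f(f(f(f(f(f(s(c), c), c), c), c), c), c)   [R5 at ε]
2. f(f(f(f(f(f(s(c), c), c), c), c), c), c)  →  f(f(f(f(f(s(c), c), c), c), c), c)   [R5 at ε]
3. f(f(f(f(f(s(c), c), c), c), c), c)  →  f(f(f(f(s(c), c), c), c), c)   [R5 at ε]
4. f(f(f(f(s(c), c), c), c), c)  →  f(f(f(s(c), c), c), c)   [R5 at ε]
5. f(f(f(s(c), c), c), c)  →  f(f(s(c), c), c)   [R5 at ε]
6. f(f(s(c), c), c)  →  f(s(c), c)   [R5 at ε]
7. f(s(c), c)  →  s(c)   [R5 at ε]

s(c)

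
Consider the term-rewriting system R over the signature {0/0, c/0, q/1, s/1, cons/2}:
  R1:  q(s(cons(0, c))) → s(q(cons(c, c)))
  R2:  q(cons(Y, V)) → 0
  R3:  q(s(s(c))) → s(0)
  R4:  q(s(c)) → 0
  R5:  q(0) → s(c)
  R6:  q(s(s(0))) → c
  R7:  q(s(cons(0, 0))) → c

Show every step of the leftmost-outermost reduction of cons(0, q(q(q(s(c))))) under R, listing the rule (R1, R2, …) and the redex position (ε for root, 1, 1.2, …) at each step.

1. cons(0, q(q(q(s(c)))))  →  cons(0, q(q(0)))   [R4 at 2.1.1]
2. cons(0, q(q(0)))  →  cons(0, q(s(c)))   [R5 at 2.1]
3. cons(0, q(s(c)))  →  cons(0, 0)   [R4 at 2]

cons(0, 0)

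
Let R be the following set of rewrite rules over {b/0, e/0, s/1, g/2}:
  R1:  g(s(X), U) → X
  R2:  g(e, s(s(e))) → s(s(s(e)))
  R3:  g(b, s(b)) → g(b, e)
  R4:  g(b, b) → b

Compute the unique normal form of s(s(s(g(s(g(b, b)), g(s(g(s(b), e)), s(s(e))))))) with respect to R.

s(s(s(b)))

1. s(s(s(g(s(g(b, b)), g(s(g(s(b), e)), s(s(e)))))))  →  s(s(s(g(b, b))))   [R1 at 1.1.1]
2. s(s(s(g(b, b))))  →  s(s(s(b)))   [R4 at 1.1.1]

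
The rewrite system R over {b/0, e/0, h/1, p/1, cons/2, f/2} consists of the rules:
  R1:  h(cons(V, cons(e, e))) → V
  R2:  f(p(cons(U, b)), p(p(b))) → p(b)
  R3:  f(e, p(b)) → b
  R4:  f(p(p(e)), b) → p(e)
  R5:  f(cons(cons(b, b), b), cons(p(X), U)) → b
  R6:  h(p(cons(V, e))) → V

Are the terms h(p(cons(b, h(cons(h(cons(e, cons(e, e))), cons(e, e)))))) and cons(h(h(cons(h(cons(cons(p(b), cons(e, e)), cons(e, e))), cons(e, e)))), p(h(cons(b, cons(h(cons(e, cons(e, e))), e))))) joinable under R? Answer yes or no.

no — NF(t₁) = b, NF(t₂) = cons(p(b), p(b))

Reduce t₁ = h(p(cons(b, h(cons(h(cons(e, cons(e, e))), cons(e, e)))))):
1. h(p(cons(b, h(cons(h(cons(e, cons(e, e))), cons(e, e))))))  →  h(p(cons(b, h(cons(e, cons(e, e))))))   [R1 at 1.1.2]
2. h(p(cons(b, h(cons(e, cons(e, e))))))  →  h(p(cons(b, e)))   [R1 at 1.1.2]
3. h(p(cons(b, e)))  →  b   [R6 at ε]

Reduce t₂ = cons(h(h(cons(h(cons(cons(p(b), cons(e, e)), cons(e, e))), cons(e, e)))), p(h(cons(b, cons(h(cons(e, cons(e, e))), e))))):
1. cons(h(h(cons(h(cons(cons(p(b), cons(e, e)), cons(e, e))), cons(e, e)))), p(h(cons(b, cons(h(cons(e, cons(e, e))), e)))))  →  cons(h(h(cons(cons(p(b), cons(e, e)), cons(e, e)))), p(h(cons(b, cons(h(cons(e, cons(e, e))), e)))))   [R1 at 1.1]
2. cons(h(h(cons(cons(p(b), cons(e, e)), cons(e, e)))), p(h(cons(b, cons(h(cons(e, cons(e, e))), e)))))  →  cons(h(cons(p(b), cons(e, e))), p(h(cons(b, cons(h(cons(e, cons(e, e))), e)))))   [R1 at 1.1]
3. cons(h(cons(p(b), cons(e, e))), p(h(cons(b, cons(h(cons(e, cons(e, e))), e)))))  →  cons(p(b), p(h(cons(b, cons(h(cons(e, cons(e, e))), e)))))   [R1 at 1]
4. cons(p(b), p(h(cons(b, cons(h(cons(e, cons(e, e))), e)))))  →  cons(p(b), p(h(cons(b, cons(e, e)))))   [R1 at 2.1.1.2.1]
5. cons(p(b), p(h(cons(b, cons(e, e)))))  →  cons(p(b), p(b))   [R1 at 2.1]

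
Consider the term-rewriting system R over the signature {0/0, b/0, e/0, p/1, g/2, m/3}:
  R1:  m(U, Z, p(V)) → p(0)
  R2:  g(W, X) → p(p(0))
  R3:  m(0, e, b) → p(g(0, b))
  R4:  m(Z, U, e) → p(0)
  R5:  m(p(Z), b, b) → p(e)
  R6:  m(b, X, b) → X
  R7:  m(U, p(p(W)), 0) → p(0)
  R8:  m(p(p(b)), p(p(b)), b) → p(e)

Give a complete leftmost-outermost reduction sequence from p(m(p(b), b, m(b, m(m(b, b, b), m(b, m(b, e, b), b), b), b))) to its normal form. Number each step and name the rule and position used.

p(p(0))

1. p(m(p(b), b, m(b, m(m(b, b, b), m(b, m(b, e, b), b), b), b)))  →  p(m(p(b), b, m(m(b, b, b), m(b, m(b, e, b), b), b)))   [R6 at 1.3]
2. p(m(p(b), b, m(m(b, b, b), m(b, m(b, e, b), b), b)))  →  p(m(p(b), b, m(b, m(b, m(b, e, b), b), b)))   [R6 at 1.3.1]
3. p(m(p(b), b, m(b, m(b, m(b, e, b), b), b)))  →  p(m(p(b), b, m(b, m(b, e, b), b)))   [R6 at 1.3]
4. p(m(p(b), b, m(b, m(b, e, b), b)))  →  p(m(p(b), b, m(b, e, b)))   [R6 at 1.3]
5. p(m(p(b), b, m(b, e, b)))  →  p(m(p(b), b, e))   [R6 at 1.3]
6. p(m(p(b), b, e))  →  p(p(0))   [R4 at 1]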